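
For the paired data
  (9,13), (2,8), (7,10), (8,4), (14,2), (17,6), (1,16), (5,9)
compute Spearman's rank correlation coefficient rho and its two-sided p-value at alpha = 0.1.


Step 1: Rank x and y separately (midranks; no ties here).
rank(x): 9->6, 2->2, 7->4, 8->5, 14->7, 17->8, 1->1, 5->3
rank(y): 13->7, 8->4, 10->6, 4->2, 2->1, 6->3, 16->8, 9->5
Step 2: d_i = R_x(i) - R_y(i); compute d_i^2.
  (6-7)^2=1, (2-4)^2=4, (4-6)^2=4, (5-2)^2=9, (7-1)^2=36, (8-3)^2=25, (1-8)^2=49, (3-5)^2=4
sum(d^2) = 132.
Step 3: rho = 1 - 6*132 / (8*(8^2 - 1)) = 1 - 792/504 = -0.571429.
Step 4: Under H0, t = rho * sqrt((n-2)/(1-rho^2)) = -1.7056 ~ t(6).
Step 5: Two-sided p-value from the t-distribution with 6 df = 0.138960.
Step 6: alpha = 0.1. fail to reject H0.

rho = -0.5714, p = 0.138960, fail to reject H0 at alpha = 0.1.


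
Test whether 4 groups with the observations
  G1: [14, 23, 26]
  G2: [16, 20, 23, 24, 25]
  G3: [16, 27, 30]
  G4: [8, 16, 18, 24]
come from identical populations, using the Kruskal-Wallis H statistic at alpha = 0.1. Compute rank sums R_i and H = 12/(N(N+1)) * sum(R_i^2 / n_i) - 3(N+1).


Step 1: Combine all N = 15 observations and assign midranks.
sorted (value, group, rank): (8,G4,1), (14,G1,2), (16,G2,4), (16,G3,4), (16,G4,4), (18,G4,6), (20,G2,7), (23,G1,8.5), (23,G2,8.5), (24,G2,10.5), (24,G4,10.5), (25,G2,12), (26,G1,13), (27,G3,14), (30,G3,15)
Step 2: Sum ranks within each group.
R_1 = 23.5 (n_1 = 3)
R_2 = 42 (n_2 = 5)
R_3 = 33 (n_3 = 3)
R_4 = 21.5 (n_4 = 4)
Step 3: H = 12/(N(N+1)) * sum(R_i^2/n_i) - 3(N+1)
     = 12/(15*16) * (23.5^2/3 + 42^2/5 + 33^2/3 + 21.5^2/4) - 3*16
     = 0.050000 * 1015.45 - 48
     = 2.772292.
Step 4: Ties present; correction factor C = 1 - 36/(15^3 - 15) = 0.989286. Corrected H = 2.772292 / 0.989286 = 2.802316.
Step 5: Under H0, H ~ chi^2(3); p-value = 0.423119.
Step 6: alpha = 0.1. fail to reject H0.

H = 2.8023, df = 3, p = 0.423119, fail to reject H0.


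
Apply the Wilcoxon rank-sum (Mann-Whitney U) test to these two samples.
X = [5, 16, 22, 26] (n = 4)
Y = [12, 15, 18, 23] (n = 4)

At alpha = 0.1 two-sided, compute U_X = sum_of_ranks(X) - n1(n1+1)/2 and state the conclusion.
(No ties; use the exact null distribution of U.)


Step 1: Combine and sort all 8 observations; assign midranks.
sorted (value, group): (5,X), (12,Y), (15,Y), (16,X), (18,Y), (22,X), (23,Y), (26,X)
ranks: 5->1, 12->2, 15->3, 16->4, 18->5, 22->6, 23->7, 26->8
Step 2: Rank sum for X: R1 = 1 + 4 + 6 + 8 = 19.
Step 3: U_X = R1 - n1(n1+1)/2 = 19 - 4*5/2 = 19 - 10 = 9.
       U_Y = n1*n2 - U_X = 16 - 9 = 7.
Step 4: No ties, so the exact null distribution of U (based on enumerating the C(8,4) = 70 equally likely rank assignments) gives the two-sided p-value.
Step 5: p-value = 0.885714; compare to alpha = 0.1. fail to reject H0.

U_X = 9, p = 0.885714, fail to reject H0 at alpha = 0.1.


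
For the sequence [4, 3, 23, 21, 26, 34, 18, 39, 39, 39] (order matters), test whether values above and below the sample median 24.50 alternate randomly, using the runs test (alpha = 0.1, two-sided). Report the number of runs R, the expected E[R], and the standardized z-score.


Step 1: Compute median = 24.50; label A = above, B = below.
Labels in order: BBBBAABAAA  (n_A = 5, n_B = 5)
Step 2: Count runs R = 4.
Step 3: Under H0 (random ordering), E[R] = 2*n_A*n_B/(n_A+n_B) + 1 = 2*5*5/10 + 1 = 6.0000.
        Var[R] = 2*n_A*n_B*(2*n_A*n_B - n_A - n_B) / ((n_A+n_B)^2 * (n_A+n_B-1)) = 2000/900 = 2.2222.
        SD[R] = 1.4907.
Step 4: Continuity-corrected z = (R + 0.5 - E[R]) / SD[R] = (4 + 0.5 - 6.0000) / 1.4907 = -1.0062.
Step 5: Two-sided p-value via normal approximation = 2*(1 - Phi(|z|)) = 0.314305.
Step 6: alpha = 0.1. fail to reject H0.

R = 4, z = -1.0062, p = 0.314305, fail to reject H0.


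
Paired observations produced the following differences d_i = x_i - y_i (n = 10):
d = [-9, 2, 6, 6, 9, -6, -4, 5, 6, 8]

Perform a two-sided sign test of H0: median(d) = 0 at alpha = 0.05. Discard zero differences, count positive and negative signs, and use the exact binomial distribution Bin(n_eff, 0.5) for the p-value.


Step 1: Discard zero differences. Original n = 10; n_eff = number of nonzero differences = 10.
Nonzero differences (with sign): -9, +2, +6, +6, +9, -6, -4, +5, +6, +8
Step 2: Count signs: positive = 7, negative = 3.
Step 3: Under H0: P(positive) = 0.5, so the number of positives S ~ Bin(10, 0.5).
Step 4: Two-sided exact p-value = sum of Bin(10,0.5) probabilities at or below the observed probability = 0.343750.
Step 5: alpha = 0.05. fail to reject H0.

n_eff = 10, pos = 7, neg = 3, p = 0.343750, fail to reject H0.


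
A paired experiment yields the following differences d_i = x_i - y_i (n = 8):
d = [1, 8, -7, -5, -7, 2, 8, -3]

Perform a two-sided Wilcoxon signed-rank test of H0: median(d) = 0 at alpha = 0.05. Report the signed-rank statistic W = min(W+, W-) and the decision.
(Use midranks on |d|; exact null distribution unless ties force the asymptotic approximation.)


Step 1: Drop any zero differences (none here) and take |d_i|.
|d| = [1, 8, 7, 5, 7, 2, 8, 3]
Step 2: Midrank |d_i| (ties get averaged ranks).
ranks: |1|->1, |8|->7.5, |7|->5.5, |5|->4, |7|->5.5, |2|->2, |8|->7.5, |3|->3
Step 3: Attach original signs; sum ranks with positive sign and with negative sign.
W+ = 1 + 7.5 + 2 + 7.5 = 18
W- = 5.5 + 4 + 5.5 + 3 = 18
(Check: W+ + W- = 36 should equal n(n+1)/2 = 36.)
Step 4: Test statistic W = min(W+, W-) = 18.
Step 5: Ties in |d|, so use the tie-corrected normal approximation.
        E[W] = n(n+1)/4 = 8*9/4 = 18.
        Tie groups: |d|=7 (t=2), |d|=8 (t=2); sum(t^3 - t) = 12.
        Var[W] = n(n+1)(2n+1)/24 - sum(t^3-t)/48 = 1224/24 - 12/48 = 50.75.
        z = (W - E[W]) / sqrt(Var[W]) = (18 - 18) / 7.1239 = 0.0000.
        Two-sided p = 2*Phi(z) = 1.000000.
Step 6: alpha = 0.05. fail to reject H0.

W+ = 18, W- = 18, W = min = 18, p = 1.000000, fail to reject H0.


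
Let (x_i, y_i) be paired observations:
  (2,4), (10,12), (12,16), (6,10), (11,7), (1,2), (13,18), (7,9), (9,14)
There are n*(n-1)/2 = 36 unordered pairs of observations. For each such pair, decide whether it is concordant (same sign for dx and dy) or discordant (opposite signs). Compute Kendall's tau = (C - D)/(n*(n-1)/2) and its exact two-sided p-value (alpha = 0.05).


Step 1: Enumerate the 36 unordered pairs (i,j) with i<j and classify each by sign(x_j-x_i) * sign(y_j-y_i).
  (1,2):dx=+8,dy=+8->C; (1,3):dx=+10,dy=+12->C; (1,4):dx=+4,dy=+6->C; (1,5):dx=+9,dy=+3->C
  (1,6):dx=-1,dy=-2->C; (1,7):dx=+11,dy=+14->C; (1,8):dx=+5,dy=+5->C; (1,9):dx=+7,dy=+10->C
  (2,3):dx=+2,dy=+4->C; (2,4):dx=-4,dy=-2->C; (2,5):dx=+1,dy=-5->D; (2,6):dx=-9,dy=-10->C
  (2,7):dx=+3,dy=+6->C; (2,8):dx=-3,dy=-3->C; (2,9):dx=-1,dy=+2->D; (3,4):dx=-6,dy=-6->C
  (3,5):dx=-1,dy=-9->C; (3,6):dx=-11,dy=-14->C; (3,7):dx=+1,dy=+2->C; (3,8):dx=-5,dy=-7->C
  (3,9):dx=-3,dy=-2->C; (4,5):dx=+5,dy=-3->D; (4,6):dx=-5,dy=-8->C; (4,7):dx=+7,dy=+8->C
  (4,8):dx=+1,dy=-1->D; (4,9):dx=+3,dy=+4->C; (5,6):dx=-10,dy=-5->C; (5,7):dx=+2,dy=+11->C
  (5,8):dx=-4,dy=+2->D; (5,9):dx=-2,dy=+7->D; (6,7):dx=+12,dy=+16->C; (6,8):dx=+6,dy=+7->C
  (6,9):dx=+8,dy=+12->C; (7,8):dx=-6,dy=-9->C; (7,9):dx=-4,dy=-4->C; (8,9):dx=+2,dy=+5->C
Step 2: C = 30, D = 6, total pairs = 36.
Step 3: tau = (C - D)/(n(n-1)/2) = (30 - 6)/36 = 0.666667.
Step 4: Exact two-sided p-value (enumerate n! = 362880 permutations of y under H0): p = 0.012665.
Step 5: alpha = 0.05. reject H0.

tau_b = 0.6667 (C=30, D=6), p = 0.012665, reject H0.


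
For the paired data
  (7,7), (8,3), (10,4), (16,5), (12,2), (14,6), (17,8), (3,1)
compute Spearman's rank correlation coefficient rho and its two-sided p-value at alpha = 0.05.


Step 1: Rank x and y separately (midranks; no ties here).
rank(x): 7->2, 8->3, 10->4, 16->7, 12->5, 14->6, 17->8, 3->1
rank(y): 7->7, 3->3, 4->4, 5->5, 2->2, 6->6, 8->8, 1->1
Step 2: d_i = R_x(i) - R_y(i); compute d_i^2.
  (2-7)^2=25, (3-3)^2=0, (4-4)^2=0, (7-5)^2=4, (5-2)^2=9, (6-6)^2=0, (8-8)^2=0, (1-1)^2=0
sum(d^2) = 38.
Step 3: rho = 1 - 6*38 / (8*(8^2 - 1)) = 1 - 228/504 = 0.547619.
Step 4: Under H0, t = rho * sqrt((n-2)/(1-rho^2)) = 1.6031 ~ t(6).
Step 5: Two-sided p-value from the t-distribution with 6 df = 0.160026.
Step 6: alpha = 0.05. fail to reject H0.

rho = 0.5476, p = 0.160026, fail to reject H0 at alpha = 0.05.


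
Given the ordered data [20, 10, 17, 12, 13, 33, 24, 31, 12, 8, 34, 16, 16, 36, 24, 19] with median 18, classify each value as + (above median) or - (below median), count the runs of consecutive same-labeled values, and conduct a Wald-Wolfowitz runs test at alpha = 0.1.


Step 1: Compute median = 18; label A = above, B = below.
Labels in order: ABBBBAAABBABBAAA  (n_A = 8, n_B = 8)
Step 2: Count runs R = 7.
Step 3: Under H0 (random ordering), E[R] = 2*n_A*n_B/(n_A+n_B) + 1 = 2*8*8/16 + 1 = 9.0000.
        Var[R] = 2*n_A*n_B*(2*n_A*n_B - n_A - n_B) / ((n_A+n_B)^2 * (n_A+n_B-1)) = 14336/3840 = 3.7333.
        SD[R] = 1.9322.
Step 4: Continuity-corrected z = (R + 0.5 - E[R]) / SD[R] = (7 + 0.5 - 9.0000) / 1.9322 = -0.7763.
Step 5: Two-sided p-value via normal approximation = 2*(1 - Phi(|z|)) = 0.437558.
Step 6: alpha = 0.1. fail to reject H0.

R = 7, z = -0.7763, p = 0.437558, fail to reject H0.


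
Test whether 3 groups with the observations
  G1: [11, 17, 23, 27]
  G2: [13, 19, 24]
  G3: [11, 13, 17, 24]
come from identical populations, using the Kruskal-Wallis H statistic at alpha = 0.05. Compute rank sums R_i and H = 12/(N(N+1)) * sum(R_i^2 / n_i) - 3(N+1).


Step 1: Combine all N = 11 observations and assign midranks.
sorted (value, group, rank): (11,G1,1.5), (11,G3,1.5), (13,G2,3.5), (13,G3,3.5), (17,G1,5.5), (17,G3,5.5), (19,G2,7), (23,G1,8), (24,G2,9.5), (24,G3,9.5), (27,G1,11)
Step 2: Sum ranks within each group.
R_1 = 26 (n_1 = 4)
R_2 = 20 (n_2 = 3)
R_3 = 20 (n_3 = 4)
Step 3: H = 12/(N(N+1)) * sum(R_i^2/n_i) - 3(N+1)
     = 12/(11*12) * (26^2/4 + 20^2/3 + 20^2/4) - 3*12
     = 0.090909 * 402.333 - 36
     = 0.575758.
Step 4: Ties present; correction factor C = 1 - 24/(11^3 - 11) = 0.981818. Corrected H = 0.575758 / 0.981818 = 0.586420.
Step 5: Under H0, H ~ chi^2(2); p-value = 0.745866.
Step 6: alpha = 0.05. fail to reject H0.

H = 0.5864, df = 2, p = 0.745866, fail to reject H0.


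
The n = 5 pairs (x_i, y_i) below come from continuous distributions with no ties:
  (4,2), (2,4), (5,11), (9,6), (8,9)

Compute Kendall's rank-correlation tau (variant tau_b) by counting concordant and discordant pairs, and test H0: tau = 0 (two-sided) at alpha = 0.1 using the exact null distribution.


Step 1: Enumerate the 10 unordered pairs (i,j) with i<j and classify each by sign(x_j-x_i) * sign(y_j-y_i).
  (1,2):dx=-2,dy=+2->D; (1,3):dx=+1,dy=+9->C; (1,4):dx=+5,dy=+4->C; (1,5):dx=+4,dy=+7->C
  (2,3):dx=+3,dy=+7->C; (2,4):dx=+7,dy=+2->C; (2,5):dx=+6,dy=+5->C; (3,4):dx=+4,dy=-5->D
  (3,5):dx=+3,dy=-2->D; (4,5):dx=-1,dy=+3->D
Step 2: C = 6, D = 4, total pairs = 10.
Step 3: tau = (C - D)/(n(n-1)/2) = (6 - 4)/10 = 0.200000.
Step 4: Exact two-sided p-value (enumerate n! = 120 permutations of y under H0): p = 0.816667.
Step 5: alpha = 0.1. fail to reject H0.

tau_b = 0.2000 (C=6, D=4), p = 0.816667, fail to reject H0.


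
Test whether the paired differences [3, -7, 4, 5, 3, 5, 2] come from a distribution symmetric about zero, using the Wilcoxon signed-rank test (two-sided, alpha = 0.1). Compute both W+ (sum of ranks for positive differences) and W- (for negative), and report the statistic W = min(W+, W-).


Step 1: Drop any zero differences (none here) and take |d_i|.
|d| = [3, 7, 4, 5, 3, 5, 2]
Step 2: Midrank |d_i| (ties get averaged ranks).
ranks: |3|->2.5, |7|->7, |4|->4, |5|->5.5, |3|->2.5, |5|->5.5, |2|->1
Step 3: Attach original signs; sum ranks with positive sign and with negative sign.
W+ = 2.5 + 4 + 5.5 + 2.5 + 5.5 + 1 = 21
W- = 7 = 7
(Check: W+ + W- = 28 should equal n(n+1)/2 = 28.)
Step 4: Test statistic W = min(W+, W-) = 7.
Step 5: Ties in |d|, so use the tie-corrected normal approximation.
        E[W] = n(n+1)/4 = 7*8/4 = 14.
        Tie groups: |d|=3 (t=2), |d|=5 (t=2); sum(t^3 - t) = 12.
        Var[W] = n(n+1)(2n+1)/24 - sum(t^3-t)/48 = 840/24 - 12/48 = 34.75.
        z = (W - E[W]) / sqrt(Var[W]) = (7 - 14) / 5.8949 = -1.1875.
        Two-sided p = 2*Phi(z) = 0.235044.
Step 6: alpha = 0.1. fail to reject H0.

W+ = 21, W- = 7, W = min = 7, p = 0.235044, fail to reject H0.


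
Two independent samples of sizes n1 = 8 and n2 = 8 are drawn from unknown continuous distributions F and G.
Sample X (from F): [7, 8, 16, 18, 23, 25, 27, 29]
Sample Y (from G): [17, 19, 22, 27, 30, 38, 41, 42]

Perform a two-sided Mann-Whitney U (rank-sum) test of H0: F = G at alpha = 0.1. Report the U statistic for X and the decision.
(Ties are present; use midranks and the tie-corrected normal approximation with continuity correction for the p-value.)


Step 1: Combine and sort all 16 observations; assign midranks.
sorted (value, group): (7,X), (8,X), (16,X), (17,Y), (18,X), (19,Y), (22,Y), (23,X), (25,X), (27,X), (27,Y), (29,X), (30,Y), (38,Y), (41,Y), (42,Y)
ranks: 7->1, 8->2, 16->3, 17->4, 18->5, 19->6, 22->7, 23->8, 25->9, 27->10.5, 27->10.5, 29->12, 30->13, 38->14, 41->15, 42->16
Step 2: Rank sum for X: R1 = 1 + 2 + 3 + 5 + 8 + 9 + 10.5 + 12 = 50.5.
Step 3: U_X = R1 - n1(n1+1)/2 = 50.5 - 8*9/2 = 50.5 - 36 = 14.5.
       U_Y = n1*n2 - U_X = 64 - 14.5 = 49.5.
Step 4: Ties are present, so use the tie-corrected normal approximation (with continuity correction) for the p-value.
Step 5: p-value = 0.073991; compare to alpha = 0.1. reject H0.

U_X = 14.5, p = 0.073991, reject H0 at alpha = 0.1.


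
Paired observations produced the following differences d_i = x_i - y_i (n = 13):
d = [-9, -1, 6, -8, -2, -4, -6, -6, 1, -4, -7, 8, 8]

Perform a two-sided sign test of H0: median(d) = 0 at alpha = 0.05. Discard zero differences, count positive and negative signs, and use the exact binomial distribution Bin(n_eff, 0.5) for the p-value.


Step 1: Discard zero differences. Original n = 13; n_eff = number of nonzero differences = 13.
Nonzero differences (with sign): -9, -1, +6, -8, -2, -4, -6, -6, +1, -4, -7, +8, +8
Step 2: Count signs: positive = 4, negative = 9.
Step 3: Under H0: P(positive) = 0.5, so the number of positives S ~ Bin(13, 0.5).
Step 4: Two-sided exact p-value = sum of Bin(13,0.5) probabilities at or below the observed probability = 0.266846.
Step 5: alpha = 0.05. fail to reject H0.

n_eff = 13, pos = 4, neg = 9, p = 0.266846, fail to reject H0.


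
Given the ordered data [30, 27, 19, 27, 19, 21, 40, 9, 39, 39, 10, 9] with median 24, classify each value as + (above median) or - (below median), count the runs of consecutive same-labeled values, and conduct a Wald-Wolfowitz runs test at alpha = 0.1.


Step 1: Compute median = 24; label A = above, B = below.
Labels in order: AABABBABAABB  (n_A = 6, n_B = 6)
Step 2: Count runs R = 8.
Step 3: Under H0 (random ordering), E[R] = 2*n_A*n_B/(n_A+n_B) + 1 = 2*6*6/12 + 1 = 7.0000.
        Var[R] = 2*n_A*n_B*(2*n_A*n_B - n_A - n_B) / ((n_A+n_B)^2 * (n_A+n_B-1)) = 4320/1584 = 2.7273.
        SD[R] = 1.6514.
Step 4: Continuity-corrected z = (R - 0.5 - E[R]) / SD[R] = (8 - 0.5 - 7.0000) / 1.6514 = 0.3028.
Step 5: Two-sided p-value via normal approximation = 2*(1 - Phi(|z|)) = 0.762069.
Step 6: alpha = 0.1. fail to reject H0.

R = 8, z = 0.3028, p = 0.762069, fail to reject H0.


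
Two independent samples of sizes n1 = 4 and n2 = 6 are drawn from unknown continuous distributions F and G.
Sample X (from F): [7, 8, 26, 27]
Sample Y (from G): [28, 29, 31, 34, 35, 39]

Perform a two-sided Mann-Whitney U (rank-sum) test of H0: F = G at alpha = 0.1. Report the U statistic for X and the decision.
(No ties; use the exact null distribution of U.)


Step 1: Combine and sort all 10 observations; assign midranks.
sorted (value, group): (7,X), (8,X), (26,X), (27,X), (28,Y), (29,Y), (31,Y), (34,Y), (35,Y), (39,Y)
ranks: 7->1, 8->2, 26->3, 27->4, 28->5, 29->6, 31->7, 34->8, 35->9, 39->10
Step 2: Rank sum for X: R1 = 1 + 2 + 3 + 4 = 10.
Step 3: U_X = R1 - n1(n1+1)/2 = 10 - 4*5/2 = 10 - 10 = 0.
       U_Y = n1*n2 - U_X = 24 - 0 = 24.
Step 4: No ties, so the exact null distribution of U (based on enumerating the C(10,4) = 210 equally likely rank assignments) gives the two-sided p-value.
Step 5: p-value = 0.009524; compare to alpha = 0.1. reject H0.

U_X = 0, p = 0.009524, reject H0 at alpha = 0.1.


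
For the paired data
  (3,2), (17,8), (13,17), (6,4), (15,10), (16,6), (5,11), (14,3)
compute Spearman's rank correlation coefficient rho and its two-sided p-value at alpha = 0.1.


Step 1: Rank x and y separately (midranks; no ties here).
rank(x): 3->1, 17->8, 13->4, 6->3, 15->6, 16->7, 5->2, 14->5
rank(y): 2->1, 8->5, 17->8, 4->3, 10->6, 6->4, 11->7, 3->2
Step 2: d_i = R_x(i) - R_y(i); compute d_i^2.
  (1-1)^2=0, (8-5)^2=9, (4-8)^2=16, (3-3)^2=0, (6-6)^2=0, (7-4)^2=9, (2-7)^2=25, (5-2)^2=9
sum(d^2) = 68.
Step 3: rho = 1 - 6*68 / (8*(8^2 - 1)) = 1 - 408/504 = 0.190476.
Step 4: Under H0, t = rho * sqrt((n-2)/(1-rho^2)) = 0.4753 ~ t(6).
Step 5: Two-sided p-value from the t-distribution with 6 df = 0.651401.
Step 6: alpha = 0.1. fail to reject H0.

rho = 0.1905, p = 0.651401, fail to reject H0 at alpha = 0.1.


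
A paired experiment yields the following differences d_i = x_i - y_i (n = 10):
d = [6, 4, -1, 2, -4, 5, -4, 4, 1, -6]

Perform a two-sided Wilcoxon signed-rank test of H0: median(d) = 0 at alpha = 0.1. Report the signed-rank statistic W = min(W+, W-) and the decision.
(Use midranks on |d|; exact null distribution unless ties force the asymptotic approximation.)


Step 1: Drop any zero differences (none here) and take |d_i|.
|d| = [6, 4, 1, 2, 4, 5, 4, 4, 1, 6]
Step 2: Midrank |d_i| (ties get averaged ranks).
ranks: |6|->9.5, |4|->5.5, |1|->1.5, |2|->3, |4|->5.5, |5|->8, |4|->5.5, |4|->5.5, |1|->1.5, |6|->9.5
Step 3: Attach original signs; sum ranks with positive sign and with negative sign.
W+ = 9.5 + 5.5 + 3 + 8 + 5.5 + 1.5 = 33
W- = 1.5 + 5.5 + 5.5 + 9.5 = 22
(Check: W+ + W- = 55 should equal n(n+1)/2 = 55.)
Step 4: Test statistic W = min(W+, W-) = 22.
Step 5: Ties in |d|, so use the tie-corrected normal approximation.
        E[W] = n(n+1)/4 = 10*11/4 = 27.5.
        Tie groups: |d|=1 (t=2), |d|=4 (t=4), |d|=6 (t=2); sum(t^3 - t) = 72.
        Var[W] = n(n+1)(2n+1)/24 - sum(t^3-t)/48 = 2310/24 - 72/48 = 94.75.
        z = (W - E[W]) / sqrt(Var[W]) = (22 - 27.5) / 9.7340 = -0.5650.
        Two-sided p = 2*Phi(z) = 0.572052.
Step 6: alpha = 0.1. fail to reject H0.

W+ = 33, W- = 22, W = min = 22, p = 0.572052, fail to reject H0.


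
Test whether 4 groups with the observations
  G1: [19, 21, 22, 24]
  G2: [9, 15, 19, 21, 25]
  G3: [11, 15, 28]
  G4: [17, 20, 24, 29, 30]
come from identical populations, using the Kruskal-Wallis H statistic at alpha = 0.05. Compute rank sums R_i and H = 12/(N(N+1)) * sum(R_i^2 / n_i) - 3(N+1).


Step 1: Combine all N = 17 observations and assign midranks.
sorted (value, group, rank): (9,G2,1), (11,G3,2), (15,G2,3.5), (15,G3,3.5), (17,G4,5), (19,G1,6.5), (19,G2,6.5), (20,G4,8), (21,G1,9.5), (21,G2,9.5), (22,G1,11), (24,G1,12.5), (24,G4,12.5), (25,G2,14), (28,G3,15), (29,G4,16), (30,G4,17)
Step 2: Sum ranks within each group.
R_1 = 39.5 (n_1 = 4)
R_2 = 34.5 (n_2 = 5)
R_3 = 20.5 (n_3 = 3)
R_4 = 58.5 (n_4 = 5)
Step 3: H = 12/(N(N+1)) * sum(R_i^2/n_i) - 3(N+1)
     = 12/(17*18) * (39.5^2/4 + 34.5^2/5 + 20.5^2/3 + 58.5^2/5) - 3*18
     = 0.039216 * 1452.65 - 54
     = 2.966503.
Step 4: Ties present; correction factor C = 1 - 24/(17^3 - 17) = 0.995098. Corrected H = 2.966503 / 0.995098 = 2.981117.
Step 5: Under H0, H ~ chi^2(3); p-value = 0.394546.
Step 6: alpha = 0.05. fail to reject H0.

H = 2.9811, df = 3, p = 0.394546, fail to reject H0.


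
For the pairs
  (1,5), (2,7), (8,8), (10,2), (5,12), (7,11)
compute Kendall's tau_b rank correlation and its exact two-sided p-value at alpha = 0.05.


Step 1: Enumerate the 15 unordered pairs (i,j) with i<j and classify each by sign(x_j-x_i) * sign(y_j-y_i).
  (1,2):dx=+1,dy=+2->C; (1,3):dx=+7,dy=+3->C; (1,4):dx=+9,dy=-3->D; (1,5):dx=+4,dy=+7->C
  (1,6):dx=+6,dy=+6->C; (2,3):dx=+6,dy=+1->C; (2,4):dx=+8,dy=-5->D; (2,5):dx=+3,dy=+5->C
  (2,6):dx=+5,dy=+4->C; (3,4):dx=+2,dy=-6->D; (3,5):dx=-3,dy=+4->D; (3,6):dx=-1,dy=+3->D
  (4,5):dx=-5,dy=+10->D; (4,6):dx=-3,dy=+9->D; (5,6):dx=+2,dy=-1->D
Step 2: C = 7, D = 8, total pairs = 15.
Step 3: tau = (C - D)/(n(n-1)/2) = (7 - 8)/15 = -0.066667.
Step 4: Exact two-sided p-value (enumerate n! = 720 permutations of y under H0): p = 1.000000.
Step 5: alpha = 0.05. fail to reject H0.

tau_b = -0.0667 (C=7, D=8), p = 1.000000, fail to reject H0.


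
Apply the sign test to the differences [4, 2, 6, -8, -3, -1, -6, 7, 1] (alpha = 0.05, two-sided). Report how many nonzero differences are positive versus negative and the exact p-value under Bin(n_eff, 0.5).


Step 1: Discard zero differences. Original n = 9; n_eff = number of nonzero differences = 9.
Nonzero differences (with sign): +4, +2, +6, -8, -3, -1, -6, +7, +1
Step 2: Count signs: positive = 5, negative = 4.
Step 3: Under H0: P(positive) = 0.5, so the number of positives S ~ Bin(9, 0.5).
Step 4: Two-sided exact p-value = sum of Bin(9,0.5) probabilities at or below the observed probability = 1.000000.
Step 5: alpha = 0.05. fail to reject H0.

n_eff = 9, pos = 5, neg = 4, p = 1.000000, fail to reject H0.


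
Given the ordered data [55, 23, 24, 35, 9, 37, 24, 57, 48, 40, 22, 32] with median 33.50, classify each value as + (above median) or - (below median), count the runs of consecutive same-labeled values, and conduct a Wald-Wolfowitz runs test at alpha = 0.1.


Step 1: Compute median = 33.50; label A = above, B = below.
Labels in order: ABBABABAAABB  (n_A = 6, n_B = 6)
Step 2: Count runs R = 8.
Step 3: Under H0 (random ordering), E[R] = 2*n_A*n_B/(n_A+n_B) + 1 = 2*6*6/12 + 1 = 7.0000.
        Var[R] = 2*n_A*n_B*(2*n_A*n_B - n_A - n_B) / ((n_A+n_B)^2 * (n_A+n_B-1)) = 4320/1584 = 2.7273.
        SD[R] = 1.6514.
Step 4: Continuity-corrected z = (R - 0.5 - E[R]) / SD[R] = (8 - 0.5 - 7.0000) / 1.6514 = 0.3028.
Step 5: Two-sided p-value via normal approximation = 2*(1 - Phi(|z|)) = 0.762069.
Step 6: alpha = 0.1. fail to reject H0.

R = 8, z = 0.3028, p = 0.762069, fail to reject H0.


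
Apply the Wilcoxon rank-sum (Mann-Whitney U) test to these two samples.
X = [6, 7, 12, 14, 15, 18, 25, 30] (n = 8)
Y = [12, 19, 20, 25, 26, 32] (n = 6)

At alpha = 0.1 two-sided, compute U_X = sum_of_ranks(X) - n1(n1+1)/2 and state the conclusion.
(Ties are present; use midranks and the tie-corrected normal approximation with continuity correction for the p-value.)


Step 1: Combine and sort all 14 observations; assign midranks.
sorted (value, group): (6,X), (7,X), (12,X), (12,Y), (14,X), (15,X), (18,X), (19,Y), (20,Y), (25,X), (25,Y), (26,Y), (30,X), (32,Y)
ranks: 6->1, 7->2, 12->3.5, 12->3.5, 14->5, 15->6, 18->7, 19->8, 20->9, 25->10.5, 25->10.5, 26->12, 30->13, 32->14
Step 2: Rank sum for X: R1 = 1 + 2 + 3.5 + 5 + 6 + 7 + 10.5 + 13 = 48.
Step 3: U_X = R1 - n1(n1+1)/2 = 48 - 8*9/2 = 48 - 36 = 12.
       U_Y = n1*n2 - U_X = 48 - 12 = 36.
Step 4: Ties are present, so use the tie-corrected normal approximation (with continuity correction) for the p-value.
Step 5: p-value = 0.136773; compare to alpha = 0.1. fail to reject H0.

U_X = 12, p = 0.136773, fail to reject H0 at alpha = 0.1.


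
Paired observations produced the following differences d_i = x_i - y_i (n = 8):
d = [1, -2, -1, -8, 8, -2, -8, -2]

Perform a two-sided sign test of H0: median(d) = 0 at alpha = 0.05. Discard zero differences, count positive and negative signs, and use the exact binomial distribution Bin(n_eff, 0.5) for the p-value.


Step 1: Discard zero differences. Original n = 8; n_eff = number of nonzero differences = 8.
Nonzero differences (with sign): +1, -2, -1, -8, +8, -2, -8, -2
Step 2: Count signs: positive = 2, negative = 6.
Step 3: Under H0: P(positive) = 0.5, so the number of positives S ~ Bin(8, 0.5).
Step 4: Two-sided exact p-value = sum of Bin(8,0.5) probabilities at or below the observed probability = 0.289062.
Step 5: alpha = 0.05. fail to reject H0.

n_eff = 8, pos = 2, neg = 6, p = 0.289062, fail to reject H0.


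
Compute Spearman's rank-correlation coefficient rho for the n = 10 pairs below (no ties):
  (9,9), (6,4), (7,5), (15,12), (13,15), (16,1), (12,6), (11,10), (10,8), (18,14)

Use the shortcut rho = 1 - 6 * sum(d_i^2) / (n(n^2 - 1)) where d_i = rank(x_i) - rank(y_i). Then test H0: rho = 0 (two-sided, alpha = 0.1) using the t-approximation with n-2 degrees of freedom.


Step 1: Rank x and y separately (midranks; no ties here).
rank(x): 9->3, 6->1, 7->2, 15->8, 13->7, 16->9, 12->6, 11->5, 10->4, 18->10
rank(y): 9->6, 4->2, 5->3, 12->8, 15->10, 1->1, 6->4, 10->7, 8->5, 14->9
Step 2: d_i = R_x(i) - R_y(i); compute d_i^2.
  (3-6)^2=9, (1-2)^2=1, (2-3)^2=1, (8-8)^2=0, (7-10)^2=9, (9-1)^2=64, (6-4)^2=4, (5-7)^2=4, (4-5)^2=1, (10-9)^2=1
sum(d^2) = 94.
Step 3: rho = 1 - 6*94 / (10*(10^2 - 1)) = 1 - 564/990 = 0.430303.
Step 4: Under H0, t = rho * sqrt((n-2)/(1-rho^2)) = 1.3483 ~ t(8).
Step 5: Two-sided p-value from the t-distribution with 8 df = 0.214492.
Step 6: alpha = 0.1. fail to reject H0.

rho = 0.4303, p = 0.214492, fail to reject H0 at alpha = 0.1.


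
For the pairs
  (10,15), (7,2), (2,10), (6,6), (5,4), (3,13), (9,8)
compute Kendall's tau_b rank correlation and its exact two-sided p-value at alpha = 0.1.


Step 1: Enumerate the 21 unordered pairs (i,j) with i<j and classify each by sign(x_j-x_i) * sign(y_j-y_i).
  (1,2):dx=-3,dy=-13->C; (1,3):dx=-8,dy=-5->C; (1,4):dx=-4,dy=-9->C; (1,5):dx=-5,dy=-11->C
  (1,6):dx=-7,dy=-2->C; (1,7):dx=-1,dy=-7->C; (2,3):dx=-5,dy=+8->D; (2,4):dx=-1,dy=+4->D
  (2,5):dx=-2,dy=+2->D; (2,6):dx=-4,dy=+11->D; (2,7):dx=+2,dy=+6->C; (3,4):dx=+4,dy=-4->D
  (3,5):dx=+3,dy=-6->D; (3,6):dx=+1,dy=+3->C; (3,7):dx=+7,dy=-2->D; (4,5):dx=-1,dy=-2->C
  (4,6):dx=-3,dy=+7->D; (4,7):dx=+3,dy=+2->C; (5,6):dx=-2,dy=+9->D; (5,7):dx=+4,dy=+4->C
  (6,7):dx=+6,dy=-5->D
Step 2: C = 11, D = 10, total pairs = 21.
Step 3: tau = (C - D)/(n(n-1)/2) = (11 - 10)/21 = 0.047619.
Step 4: Exact two-sided p-value (enumerate n! = 5040 permutations of y under H0): p = 1.000000.
Step 5: alpha = 0.1. fail to reject H0.

tau_b = 0.0476 (C=11, D=10), p = 1.000000, fail to reject H0.


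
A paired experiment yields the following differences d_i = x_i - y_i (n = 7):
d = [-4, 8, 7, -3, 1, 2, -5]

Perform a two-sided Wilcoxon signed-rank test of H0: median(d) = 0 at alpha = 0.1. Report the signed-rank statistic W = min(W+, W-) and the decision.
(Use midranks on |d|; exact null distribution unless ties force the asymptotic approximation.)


Step 1: Drop any zero differences (none here) and take |d_i|.
|d| = [4, 8, 7, 3, 1, 2, 5]
Step 2: Midrank |d_i| (ties get averaged ranks).
ranks: |4|->4, |8|->7, |7|->6, |3|->3, |1|->1, |2|->2, |5|->5
Step 3: Attach original signs; sum ranks with positive sign and with negative sign.
W+ = 7 + 6 + 1 + 2 = 16
W- = 4 + 3 + 5 = 12
(Check: W+ + W- = 28 should equal n(n+1)/2 = 28.)
Step 4: Test statistic W = min(W+, W-) = 12.
Step 5: No ties, so the exact null distribution over the 2^7 = 128 sign assignments gives the two-sided p-value = 0.812500.
Step 6: alpha = 0.1. fail to reject H0.

W+ = 16, W- = 12, W = min = 12, p = 0.812500, fail to reject H0.


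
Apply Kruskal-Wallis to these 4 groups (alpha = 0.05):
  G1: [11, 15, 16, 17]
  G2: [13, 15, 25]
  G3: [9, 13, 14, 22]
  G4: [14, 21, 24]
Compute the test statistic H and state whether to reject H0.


Step 1: Combine all N = 14 observations and assign midranks.
sorted (value, group, rank): (9,G3,1), (11,G1,2), (13,G2,3.5), (13,G3,3.5), (14,G3,5.5), (14,G4,5.5), (15,G1,7.5), (15,G2,7.5), (16,G1,9), (17,G1,10), (21,G4,11), (22,G3,12), (24,G4,13), (25,G2,14)
Step 2: Sum ranks within each group.
R_1 = 28.5 (n_1 = 4)
R_2 = 25 (n_2 = 3)
R_3 = 22 (n_3 = 4)
R_4 = 29.5 (n_4 = 3)
Step 3: H = 12/(N(N+1)) * sum(R_i^2/n_i) - 3(N+1)
     = 12/(14*15) * (28.5^2/4 + 25^2/3 + 22^2/4 + 29.5^2/3) - 3*15
     = 0.057143 * 822.479 - 45
     = 1.998810.
Step 4: Ties present; correction factor C = 1 - 18/(14^3 - 14) = 0.993407. Corrected H = 1.998810 / 0.993407 = 2.012076.
Step 5: Under H0, H ~ chi^2(3); p-value = 0.569904.
Step 6: alpha = 0.05. fail to reject H0.

H = 2.0121, df = 3, p = 0.569904, fail to reject H0.


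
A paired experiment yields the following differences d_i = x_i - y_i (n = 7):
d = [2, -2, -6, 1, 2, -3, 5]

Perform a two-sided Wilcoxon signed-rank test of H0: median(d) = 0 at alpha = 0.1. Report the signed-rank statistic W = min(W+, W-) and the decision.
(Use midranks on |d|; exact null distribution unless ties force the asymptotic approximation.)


Step 1: Drop any zero differences (none here) and take |d_i|.
|d| = [2, 2, 6, 1, 2, 3, 5]
Step 2: Midrank |d_i| (ties get averaged ranks).
ranks: |2|->3, |2|->3, |6|->7, |1|->1, |2|->3, |3|->5, |5|->6
Step 3: Attach original signs; sum ranks with positive sign and with negative sign.
W+ = 3 + 1 + 3 + 6 = 13
W- = 3 + 7 + 5 = 15
(Check: W+ + W- = 28 should equal n(n+1)/2 = 28.)
Step 4: Test statistic W = min(W+, W-) = 13.
Step 5: Ties in |d|, so use the tie-corrected normal approximation.
        E[W] = n(n+1)/4 = 7*8/4 = 14.
        Tie groups: |d|=2 (t=3); sum(t^3 - t) = 24.
        Var[W] = n(n+1)(2n+1)/24 - sum(t^3-t)/48 = 840/24 - 24/48 = 34.5.
        z = (W - E[W]) / sqrt(Var[W]) = (13 - 14) / 5.8737 = -0.1703.
        Two-sided p = 2*Phi(z) = 0.864813.
Step 6: alpha = 0.1. fail to reject H0.

W+ = 13, W- = 15, W = min = 13, p = 0.864813, fail to reject H0.


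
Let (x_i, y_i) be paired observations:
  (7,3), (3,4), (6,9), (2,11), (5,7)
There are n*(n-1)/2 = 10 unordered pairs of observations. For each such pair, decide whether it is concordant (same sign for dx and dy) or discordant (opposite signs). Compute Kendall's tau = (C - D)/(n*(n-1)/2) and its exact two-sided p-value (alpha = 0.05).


Step 1: Enumerate the 10 unordered pairs (i,j) with i<j and classify each by sign(x_j-x_i) * sign(y_j-y_i).
  (1,2):dx=-4,dy=+1->D; (1,3):dx=-1,dy=+6->D; (1,4):dx=-5,dy=+8->D; (1,5):dx=-2,dy=+4->D
  (2,3):dx=+3,dy=+5->C; (2,4):dx=-1,dy=+7->D; (2,5):dx=+2,dy=+3->C; (3,4):dx=-4,dy=+2->D
  (3,5):dx=-1,dy=-2->C; (4,5):dx=+3,dy=-4->D
Step 2: C = 3, D = 7, total pairs = 10.
Step 3: tau = (C - D)/(n(n-1)/2) = (3 - 7)/10 = -0.400000.
Step 4: Exact two-sided p-value (enumerate n! = 120 permutations of y under H0): p = 0.483333.
Step 5: alpha = 0.05. fail to reject H0.

tau_b = -0.4000 (C=3, D=7), p = 0.483333, fail to reject H0.


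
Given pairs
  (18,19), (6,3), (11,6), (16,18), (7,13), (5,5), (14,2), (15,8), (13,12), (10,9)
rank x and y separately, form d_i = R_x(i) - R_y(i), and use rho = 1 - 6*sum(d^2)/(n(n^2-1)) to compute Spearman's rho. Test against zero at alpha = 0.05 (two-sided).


Step 1: Rank x and y separately (midranks; no ties here).
rank(x): 18->10, 6->2, 11->5, 16->9, 7->3, 5->1, 14->7, 15->8, 13->6, 10->4
rank(y): 19->10, 3->2, 6->4, 18->9, 13->8, 5->3, 2->1, 8->5, 12->7, 9->6
Step 2: d_i = R_x(i) - R_y(i); compute d_i^2.
  (10-10)^2=0, (2-2)^2=0, (5-4)^2=1, (9-9)^2=0, (3-8)^2=25, (1-3)^2=4, (7-1)^2=36, (8-5)^2=9, (6-7)^2=1, (4-6)^2=4
sum(d^2) = 80.
Step 3: rho = 1 - 6*80 / (10*(10^2 - 1)) = 1 - 480/990 = 0.515152.
Step 4: Under H0, t = rho * sqrt((n-2)/(1-rho^2)) = 1.7000 ~ t(8).
Step 5: Two-sided p-value from the t-distribution with 8 df = 0.127553.
Step 6: alpha = 0.05. fail to reject H0.

rho = 0.5152, p = 0.127553, fail to reject H0 at alpha = 0.05.


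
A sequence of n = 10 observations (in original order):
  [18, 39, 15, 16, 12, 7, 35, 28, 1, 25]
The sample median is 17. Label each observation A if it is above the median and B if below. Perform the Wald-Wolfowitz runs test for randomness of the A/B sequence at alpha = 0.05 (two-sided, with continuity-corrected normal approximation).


Step 1: Compute median = 17; label A = above, B = below.
Labels in order: AABBBBAABA  (n_A = 5, n_B = 5)
Step 2: Count runs R = 5.
Step 3: Under H0 (random ordering), E[R] = 2*n_A*n_B/(n_A+n_B) + 1 = 2*5*5/10 + 1 = 6.0000.
        Var[R] = 2*n_A*n_B*(2*n_A*n_B - n_A - n_B) / ((n_A+n_B)^2 * (n_A+n_B-1)) = 2000/900 = 2.2222.
        SD[R] = 1.4907.
Step 4: Continuity-corrected z = (R + 0.5 - E[R]) / SD[R] = (5 + 0.5 - 6.0000) / 1.4907 = -0.3354.
Step 5: Two-sided p-value via normal approximation = 2*(1 - Phi(|z|)) = 0.737316.
Step 6: alpha = 0.05. fail to reject H0.

R = 5, z = -0.3354, p = 0.737316, fail to reject H0.


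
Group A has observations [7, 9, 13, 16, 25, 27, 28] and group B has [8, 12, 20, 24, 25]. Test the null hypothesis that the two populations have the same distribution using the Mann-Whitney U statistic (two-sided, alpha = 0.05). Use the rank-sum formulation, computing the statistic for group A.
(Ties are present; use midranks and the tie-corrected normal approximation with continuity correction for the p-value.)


Step 1: Combine and sort all 12 observations; assign midranks.
sorted (value, group): (7,X), (8,Y), (9,X), (12,Y), (13,X), (16,X), (20,Y), (24,Y), (25,X), (25,Y), (27,X), (28,X)
ranks: 7->1, 8->2, 9->3, 12->4, 13->5, 16->6, 20->7, 24->8, 25->9.5, 25->9.5, 27->11, 28->12
Step 2: Rank sum for X: R1 = 1 + 3 + 5 + 6 + 9.5 + 11 + 12 = 47.5.
Step 3: U_X = R1 - n1(n1+1)/2 = 47.5 - 7*8/2 = 47.5 - 28 = 19.5.
       U_Y = n1*n2 - U_X = 35 - 19.5 = 15.5.
Step 4: Ties are present, so use the tie-corrected normal approximation (with continuity correction) for the p-value.
Step 5: p-value = 0.807210; compare to alpha = 0.05. fail to reject H0.

U_X = 19.5, p = 0.807210, fail to reject H0 at alpha = 0.05.


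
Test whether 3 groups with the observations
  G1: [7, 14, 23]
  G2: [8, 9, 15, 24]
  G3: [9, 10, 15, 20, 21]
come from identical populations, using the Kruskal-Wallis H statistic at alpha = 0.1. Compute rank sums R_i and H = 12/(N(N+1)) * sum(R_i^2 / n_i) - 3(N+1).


Step 1: Combine all N = 12 observations and assign midranks.
sorted (value, group, rank): (7,G1,1), (8,G2,2), (9,G2,3.5), (9,G3,3.5), (10,G3,5), (14,G1,6), (15,G2,7.5), (15,G3,7.5), (20,G3,9), (21,G3,10), (23,G1,11), (24,G2,12)
Step 2: Sum ranks within each group.
R_1 = 18 (n_1 = 3)
R_2 = 25 (n_2 = 4)
R_3 = 35 (n_3 = 5)
Step 3: H = 12/(N(N+1)) * sum(R_i^2/n_i) - 3(N+1)
     = 12/(12*13) * (18^2/3 + 25^2/4 + 35^2/5) - 3*13
     = 0.076923 * 509.25 - 39
     = 0.173077.
Step 4: Ties present; correction factor C = 1 - 12/(12^3 - 12) = 0.993007. Corrected H = 0.173077 / 0.993007 = 0.174296.
Step 5: Under H0, H ~ chi^2(2); p-value = 0.916542.
Step 6: alpha = 0.1. fail to reject H0.

H = 0.1743, df = 2, p = 0.916542, fail to reject H0.


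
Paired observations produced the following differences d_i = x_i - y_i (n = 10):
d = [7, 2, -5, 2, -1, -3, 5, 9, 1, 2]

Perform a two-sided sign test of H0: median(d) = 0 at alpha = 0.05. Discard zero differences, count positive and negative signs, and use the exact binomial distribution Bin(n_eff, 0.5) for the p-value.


Step 1: Discard zero differences. Original n = 10; n_eff = number of nonzero differences = 10.
Nonzero differences (with sign): +7, +2, -5, +2, -1, -3, +5, +9, +1, +2
Step 2: Count signs: positive = 7, negative = 3.
Step 3: Under H0: P(positive) = 0.5, so the number of positives S ~ Bin(10, 0.5).
Step 4: Two-sided exact p-value = sum of Bin(10,0.5) probabilities at or below the observed probability = 0.343750.
Step 5: alpha = 0.05. fail to reject H0.

n_eff = 10, pos = 7, neg = 3, p = 0.343750, fail to reject H0.


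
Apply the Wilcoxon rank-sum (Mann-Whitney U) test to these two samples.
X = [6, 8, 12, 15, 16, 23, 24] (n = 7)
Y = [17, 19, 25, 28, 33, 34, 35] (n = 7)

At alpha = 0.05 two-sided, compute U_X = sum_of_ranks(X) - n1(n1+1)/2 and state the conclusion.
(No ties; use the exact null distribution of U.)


Step 1: Combine and sort all 14 observations; assign midranks.
sorted (value, group): (6,X), (8,X), (12,X), (15,X), (16,X), (17,Y), (19,Y), (23,X), (24,X), (25,Y), (28,Y), (33,Y), (34,Y), (35,Y)
ranks: 6->1, 8->2, 12->3, 15->4, 16->5, 17->6, 19->7, 23->8, 24->9, 25->10, 28->11, 33->12, 34->13, 35->14
Step 2: Rank sum for X: R1 = 1 + 2 + 3 + 4 + 5 + 8 + 9 = 32.
Step 3: U_X = R1 - n1(n1+1)/2 = 32 - 7*8/2 = 32 - 28 = 4.
       U_Y = n1*n2 - U_X = 49 - 4 = 45.
Step 4: No ties, so the exact null distribution of U (based on enumerating the C(14,7) = 3432 equally likely rank assignments) gives the two-sided p-value.
Step 5: p-value = 0.006993; compare to alpha = 0.05. reject H0.

U_X = 4, p = 0.006993, reject H0 at alpha = 0.05.


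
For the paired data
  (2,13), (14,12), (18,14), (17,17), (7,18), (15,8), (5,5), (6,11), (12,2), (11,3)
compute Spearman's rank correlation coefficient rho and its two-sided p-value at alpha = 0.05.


Step 1: Rank x and y separately (midranks; no ties here).
rank(x): 2->1, 14->7, 18->10, 17->9, 7->4, 15->8, 5->2, 6->3, 12->6, 11->5
rank(y): 13->7, 12->6, 14->8, 17->9, 18->10, 8->4, 5->3, 11->5, 2->1, 3->2
Step 2: d_i = R_x(i) - R_y(i); compute d_i^2.
  (1-7)^2=36, (7-6)^2=1, (10-8)^2=4, (9-9)^2=0, (4-10)^2=36, (8-4)^2=16, (2-3)^2=1, (3-5)^2=4, (6-1)^2=25, (5-2)^2=9
sum(d^2) = 132.
Step 3: rho = 1 - 6*132 / (10*(10^2 - 1)) = 1 - 792/990 = 0.200000.
Step 4: Under H0, t = rho * sqrt((n-2)/(1-rho^2)) = 0.5774 ~ t(8).
Step 5: Two-sided p-value from the t-distribution with 8 df = 0.579584.
Step 6: alpha = 0.05. fail to reject H0.

rho = 0.2000, p = 0.579584, fail to reject H0 at alpha = 0.05.


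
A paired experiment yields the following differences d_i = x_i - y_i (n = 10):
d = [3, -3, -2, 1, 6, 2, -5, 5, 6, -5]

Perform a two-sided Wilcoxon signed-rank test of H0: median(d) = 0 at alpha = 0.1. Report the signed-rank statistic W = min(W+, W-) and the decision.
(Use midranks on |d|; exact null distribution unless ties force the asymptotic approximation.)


Step 1: Drop any zero differences (none here) and take |d_i|.
|d| = [3, 3, 2, 1, 6, 2, 5, 5, 6, 5]
Step 2: Midrank |d_i| (ties get averaged ranks).
ranks: |3|->4.5, |3|->4.5, |2|->2.5, |1|->1, |6|->9.5, |2|->2.5, |5|->7, |5|->7, |6|->9.5, |5|->7
Step 3: Attach original signs; sum ranks with positive sign and with negative sign.
W+ = 4.5 + 1 + 9.5 + 2.5 + 7 + 9.5 = 34
W- = 4.5 + 2.5 + 7 + 7 = 21
(Check: W+ + W- = 55 should equal n(n+1)/2 = 55.)
Step 4: Test statistic W = min(W+, W-) = 21.
Step 5: Ties in |d|, so use the tie-corrected normal approximation.
        E[W] = n(n+1)/4 = 10*11/4 = 27.5.
        Tie groups: |d|=2 (t=2), |d|=3 (t=2), |d|=5 (t=3), |d|=6 (t=2); sum(t^3 - t) = 42.
        Var[W] = n(n+1)(2n+1)/24 - sum(t^3-t)/48 = 2310/24 - 42/48 = 95.375.
        z = (W - E[W]) / sqrt(Var[W]) = (21 - 27.5) / 9.7660 = -0.6656.
        Two-sided p = 2*Phi(z) = 0.505684.
Step 6: alpha = 0.1. fail to reject H0.

W+ = 34, W- = 21, W = min = 21, p = 0.505684, fail to reject H0.


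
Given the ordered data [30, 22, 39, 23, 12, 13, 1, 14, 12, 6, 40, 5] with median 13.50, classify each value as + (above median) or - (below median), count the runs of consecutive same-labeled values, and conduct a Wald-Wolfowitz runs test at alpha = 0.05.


Step 1: Compute median = 13.50; label A = above, B = below.
Labels in order: AAAABBBABBAB  (n_A = 6, n_B = 6)
Step 2: Count runs R = 6.
Step 3: Under H0 (random ordering), E[R] = 2*n_A*n_B/(n_A+n_B) + 1 = 2*6*6/12 + 1 = 7.0000.
        Var[R] = 2*n_A*n_B*(2*n_A*n_B - n_A - n_B) / ((n_A+n_B)^2 * (n_A+n_B-1)) = 4320/1584 = 2.7273.
        SD[R] = 1.6514.
Step 4: Continuity-corrected z = (R + 0.5 - E[R]) / SD[R] = (6 + 0.5 - 7.0000) / 1.6514 = -0.3028.
Step 5: Two-sided p-value via normal approximation = 2*(1 - Phi(|z|)) = 0.762069.
Step 6: alpha = 0.05. fail to reject H0.

R = 6, z = -0.3028, p = 0.762069, fail to reject H0.


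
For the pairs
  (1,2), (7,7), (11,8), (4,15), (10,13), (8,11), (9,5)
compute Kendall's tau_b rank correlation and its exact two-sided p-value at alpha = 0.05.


Step 1: Enumerate the 21 unordered pairs (i,j) with i<j and classify each by sign(x_j-x_i) * sign(y_j-y_i).
  (1,2):dx=+6,dy=+5->C; (1,3):dx=+10,dy=+6->C; (1,4):dx=+3,dy=+13->C; (1,5):dx=+9,dy=+11->C
  (1,6):dx=+7,dy=+9->C; (1,7):dx=+8,dy=+3->C; (2,3):dx=+4,dy=+1->C; (2,4):dx=-3,dy=+8->D
  (2,5):dx=+3,dy=+6->C; (2,6):dx=+1,dy=+4->C; (2,7):dx=+2,dy=-2->D; (3,4):dx=-7,dy=+7->D
  (3,5):dx=-1,dy=+5->D; (3,6):dx=-3,dy=+3->D; (3,7):dx=-2,dy=-3->C; (4,5):dx=+6,dy=-2->D
  (4,6):dx=+4,dy=-4->D; (4,7):dx=+5,dy=-10->D; (5,6):dx=-2,dy=-2->C; (5,7):dx=-1,dy=-8->C
  (6,7):dx=+1,dy=-6->D
Step 2: C = 12, D = 9, total pairs = 21.
Step 3: tau = (C - D)/(n(n-1)/2) = (12 - 9)/21 = 0.142857.
Step 4: Exact two-sided p-value (enumerate n! = 5040 permutations of y under H0): p = 0.772619.
Step 5: alpha = 0.05. fail to reject H0.

tau_b = 0.1429 (C=12, D=9), p = 0.772619, fail to reject H0.
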